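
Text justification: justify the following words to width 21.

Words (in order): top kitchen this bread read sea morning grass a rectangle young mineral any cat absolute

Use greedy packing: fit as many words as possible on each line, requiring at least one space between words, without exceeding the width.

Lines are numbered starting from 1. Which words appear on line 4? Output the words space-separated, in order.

Line 1: ['top', 'kitchen', 'this'] (min_width=16, slack=5)
Line 2: ['bread', 'read', 'sea'] (min_width=14, slack=7)
Line 3: ['morning', 'grass', 'a'] (min_width=15, slack=6)
Line 4: ['rectangle', 'young'] (min_width=15, slack=6)
Line 5: ['mineral', 'any', 'cat'] (min_width=15, slack=6)
Line 6: ['absolute'] (min_width=8, slack=13)

Answer: rectangle young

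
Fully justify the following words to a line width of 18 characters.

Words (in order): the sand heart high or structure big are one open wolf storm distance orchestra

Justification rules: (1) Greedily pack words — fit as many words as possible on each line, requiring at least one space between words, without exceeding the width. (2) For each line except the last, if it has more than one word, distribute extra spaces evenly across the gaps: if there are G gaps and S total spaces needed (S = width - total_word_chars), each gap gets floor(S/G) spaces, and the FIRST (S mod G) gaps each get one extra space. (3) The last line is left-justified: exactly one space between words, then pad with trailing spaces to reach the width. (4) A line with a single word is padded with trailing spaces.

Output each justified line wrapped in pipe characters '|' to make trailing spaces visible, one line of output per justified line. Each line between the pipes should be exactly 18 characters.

Line 1: ['the', 'sand', 'heart'] (min_width=14, slack=4)
Line 2: ['high', 'or', 'structure'] (min_width=17, slack=1)
Line 3: ['big', 'are', 'one', 'open'] (min_width=16, slack=2)
Line 4: ['wolf', 'storm'] (min_width=10, slack=8)
Line 5: ['distance', 'orchestra'] (min_width=18, slack=0)

Answer: |the   sand   heart|
|high  or structure|
|big  are  one open|
|wolf         storm|
|distance orchestra|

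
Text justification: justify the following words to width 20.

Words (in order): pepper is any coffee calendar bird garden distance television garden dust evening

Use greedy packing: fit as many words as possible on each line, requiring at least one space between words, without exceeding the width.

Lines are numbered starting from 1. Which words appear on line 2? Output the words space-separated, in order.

Answer: calendar bird garden

Derivation:
Line 1: ['pepper', 'is', 'any', 'coffee'] (min_width=20, slack=0)
Line 2: ['calendar', 'bird', 'garden'] (min_width=20, slack=0)
Line 3: ['distance', 'television'] (min_width=19, slack=1)
Line 4: ['garden', 'dust', 'evening'] (min_width=19, slack=1)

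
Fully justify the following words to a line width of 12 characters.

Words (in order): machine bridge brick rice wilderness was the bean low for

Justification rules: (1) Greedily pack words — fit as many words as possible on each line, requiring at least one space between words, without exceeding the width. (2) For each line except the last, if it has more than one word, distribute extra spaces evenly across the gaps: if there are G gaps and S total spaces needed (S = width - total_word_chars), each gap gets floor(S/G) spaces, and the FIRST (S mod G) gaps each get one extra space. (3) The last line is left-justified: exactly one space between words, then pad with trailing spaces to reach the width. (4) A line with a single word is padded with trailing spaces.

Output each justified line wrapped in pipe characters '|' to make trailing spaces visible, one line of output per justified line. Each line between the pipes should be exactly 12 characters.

Answer: |machine     |
|bridge brick|
|rice        |
|wilderness  |
|was the bean|
|low for     |

Derivation:
Line 1: ['machine'] (min_width=7, slack=5)
Line 2: ['bridge', 'brick'] (min_width=12, slack=0)
Line 3: ['rice'] (min_width=4, slack=8)
Line 4: ['wilderness'] (min_width=10, slack=2)
Line 5: ['was', 'the', 'bean'] (min_width=12, slack=0)
Line 6: ['low', 'for'] (min_width=7, slack=5)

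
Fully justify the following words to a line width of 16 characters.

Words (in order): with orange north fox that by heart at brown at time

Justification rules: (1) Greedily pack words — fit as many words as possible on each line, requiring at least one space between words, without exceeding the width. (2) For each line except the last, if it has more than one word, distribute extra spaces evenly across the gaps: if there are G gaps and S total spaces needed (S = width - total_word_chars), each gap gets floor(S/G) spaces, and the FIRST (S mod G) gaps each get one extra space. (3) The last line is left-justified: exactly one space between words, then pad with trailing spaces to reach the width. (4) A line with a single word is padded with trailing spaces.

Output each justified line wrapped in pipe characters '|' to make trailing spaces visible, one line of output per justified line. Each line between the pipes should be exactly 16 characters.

Line 1: ['with', 'orange'] (min_width=11, slack=5)
Line 2: ['north', 'fox', 'that'] (min_width=14, slack=2)
Line 3: ['by', 'heart', 'at'] (min_width=11, slack=5)
Line 4: ['brown', 'at', 'time'] (min_width=13, slack=3)

Answer: |with      orange|
|north  fox  that|
|by    heart   at|
|brown at time   |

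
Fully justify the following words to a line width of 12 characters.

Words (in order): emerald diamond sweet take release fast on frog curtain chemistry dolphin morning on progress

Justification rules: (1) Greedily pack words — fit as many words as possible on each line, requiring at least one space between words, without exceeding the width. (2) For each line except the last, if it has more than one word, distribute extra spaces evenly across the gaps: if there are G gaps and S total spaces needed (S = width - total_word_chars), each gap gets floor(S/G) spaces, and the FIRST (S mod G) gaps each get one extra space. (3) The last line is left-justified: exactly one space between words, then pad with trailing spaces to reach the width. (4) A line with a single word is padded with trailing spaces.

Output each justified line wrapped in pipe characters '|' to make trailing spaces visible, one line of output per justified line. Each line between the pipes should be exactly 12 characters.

Line 1: ['emerald'] (min_width=7, slack=5)
Line 2: ['diamond'] (min_width=7, slack=5)
Line 3: ['sweet', 'take'] (min_width=10, slack=2)
Line 4: ['release', 'fast'] (min_width=12, slack=0)
Line 5: ['on', 'frog'] (min_width=7, slack=5)
Line 6: ['curtain'] (min_width=7, slack=5)
Line 7: ['chemistry'] (min_width=9, slack=3)
Line 8: ['dolphin'] (min_width=7, slack=5)
Line 9: ['morning', 'on'] (min_width=10, slack=2)
Line 10: ['progress'] (min_width=8, slack=4)

Answer: |emerald     |
|diamond     |
|sweet   take|
|release fast|
|on      frog|
|curtain     |
|chemistry   |
|dolphin     |
|morning   on|
|progress    |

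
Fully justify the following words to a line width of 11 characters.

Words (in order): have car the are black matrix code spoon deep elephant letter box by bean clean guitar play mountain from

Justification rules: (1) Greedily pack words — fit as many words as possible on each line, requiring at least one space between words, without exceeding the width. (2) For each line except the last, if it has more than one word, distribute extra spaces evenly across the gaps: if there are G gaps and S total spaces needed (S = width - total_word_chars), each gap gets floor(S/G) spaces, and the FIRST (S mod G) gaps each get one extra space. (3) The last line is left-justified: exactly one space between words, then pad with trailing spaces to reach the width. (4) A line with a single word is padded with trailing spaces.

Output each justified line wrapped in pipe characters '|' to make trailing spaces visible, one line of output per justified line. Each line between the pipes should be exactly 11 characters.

Line 1: ['have', 'car'] (min_width=8, slack=3)
Line 2: ['the', 'are'] (min_width=7, slack=4)
Line 3: ['black'] (min_width=5, slack=6)
Line 4: ['matrix', 'code'] (min_width=11, slack=0)
Line 5: ['spoon', 'deep'] (min_width=10, slack=1)
Line 6: ['elephant'] (min_width=8, slack=3)
Line 7: ['letter', 'box'] (min_width=10, slack=1)
Line 8: ['by', 'bean'] (min_width=7, slack=4)
Line 9: ['clean'] (min_width=5, slack=6)
Line 10: ['guitar', 'play'] (min_width=11, slack=0)
Line 11: ['mountain'] (min_width=8, slack=3)
Line 12: ['from'] (min_width=4, slack=7)

Answer: |have    car|
|the     are|
|black      |
|matrix code|
|spoon  deep|
|elephant   |
|letter  box|
|by     bean|
|clean      |
|guitar play|
|mountain   |
|from       |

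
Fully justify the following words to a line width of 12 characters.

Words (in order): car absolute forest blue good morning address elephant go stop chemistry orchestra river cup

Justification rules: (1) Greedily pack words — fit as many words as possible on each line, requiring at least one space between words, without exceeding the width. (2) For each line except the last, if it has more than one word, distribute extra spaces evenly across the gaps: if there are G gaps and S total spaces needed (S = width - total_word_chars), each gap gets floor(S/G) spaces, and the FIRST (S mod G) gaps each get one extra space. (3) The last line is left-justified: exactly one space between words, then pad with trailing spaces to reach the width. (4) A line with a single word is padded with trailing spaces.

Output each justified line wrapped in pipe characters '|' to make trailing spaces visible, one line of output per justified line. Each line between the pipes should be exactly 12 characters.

Answer: |car absolute|
|forest  blue|
|good morning|
|address     |
|elephant  go|
|stop        |
|chemistry   |
|orchestra   |
|river cup   |

Derivation:
Line 1: ['car', 'absolute'] (min_width=12, slack=0)
Line 2: ['forest', 'blue'] (min_width=11, slack=1)
Line 3: ['good', 'morning'] (min_width=12, slack=0)
Line 4: ['address'] (min_width=7, slack=5)
Line 5: ['elephant', 'go'] (min_width=11, slack=1)
Line 6: ['stop'] (min_width=4, slack=8)
Line 7: ['chemistry'] (min_width=9, slack=3)
Line 8: ['orchestra'] (min_width=9, slack=3)
Line 9: ['river', 'cup'] (min_width=9, slack=3)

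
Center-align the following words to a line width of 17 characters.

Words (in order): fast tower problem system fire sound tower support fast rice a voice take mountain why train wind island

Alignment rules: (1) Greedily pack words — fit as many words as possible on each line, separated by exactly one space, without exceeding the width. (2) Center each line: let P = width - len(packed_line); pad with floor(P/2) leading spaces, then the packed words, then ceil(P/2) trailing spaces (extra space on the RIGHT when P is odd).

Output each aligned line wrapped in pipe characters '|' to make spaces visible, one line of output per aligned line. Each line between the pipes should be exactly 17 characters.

Line 1: ['fast', 'tower'] (min_width=10, slack=7)
Line 2: ['problem', 'system'] (min_width=14, slack=3)
Line 3: ['fire', 'sound', 'tower'] (min_width=16, slack=1)
Line 4: ['support', 'fast', 'rice'] (min_width=17, slack=0)
Line 5: ['a', 'voice', 'take'] (min_width=12, slack=5)
Line 6: ['mountain', 'why'] (min_width=12, slack=5)
Line 7: ['train', 'wind', 'island'] (min_width=17, slack=0)

Answer: |   fast tower    |
| problem system  |
|fire sound tower |
|support fast rice|
|  a voice take   |
|  mountain why   |
|train wind island|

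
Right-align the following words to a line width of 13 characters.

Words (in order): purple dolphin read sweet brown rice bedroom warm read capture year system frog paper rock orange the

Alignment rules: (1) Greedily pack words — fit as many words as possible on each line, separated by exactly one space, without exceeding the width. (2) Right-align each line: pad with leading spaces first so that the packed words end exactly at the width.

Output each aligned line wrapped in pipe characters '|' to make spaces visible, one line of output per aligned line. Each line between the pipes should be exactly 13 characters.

Answer: |       purple|
| dolphin read|
|  sweet brown|
| rice bedroom|
|    warm read|
| capture year|
|  system frog|
|   paper rock|
|   orange the|

Derivation:
Line 1: ['purple'] (min_width=6, slack=7)
Line 2: ['dolphin', 'read'] (min_width=12, slack=1)
Line 3: ['sweet', 'brown'] (min_width=11, slack=2)
Line 4: ['rice', 'bedroom'] (min_width=12, slack=1)
Line 5: ['warm', 'read'] (min_width=9, slack=4)
Line 6: ['capture', 'year'] (min_width=12, slack=1)
Line 7: ['system', 'frog'] (min_width=11, slack=2)
Line 8: ['paper', 'rock'] (min_width=10, slack=3)
Line 9: ['orange', 'the'] (min_width=10, slack=3)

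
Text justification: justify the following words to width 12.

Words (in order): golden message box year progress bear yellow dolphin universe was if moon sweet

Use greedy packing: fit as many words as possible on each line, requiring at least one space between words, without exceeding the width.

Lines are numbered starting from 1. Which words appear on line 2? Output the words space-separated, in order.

Line 1: ['golden'] (min_width=6, slack=6)
Line 2: ['message', 'box'] (min_width=11, slack=1)
Line 3: ['year'] (min_width=4, slack=8)
Line 4: ['progress'] (min_width=8, slack=4)
Line 5: ['bear', 'yellow'] (min_width=11, slack=1)
Line 6: ['dolphin'] (min_width=7, slack=5)
Line 7: ['universe', 'was'] (min_width=12, slack=0)
Line 8: ['if', 'moon'] (min_width=7, slack=5)
Line 9: ['sweet'] (min_width=5, slack=7)

Answer: message box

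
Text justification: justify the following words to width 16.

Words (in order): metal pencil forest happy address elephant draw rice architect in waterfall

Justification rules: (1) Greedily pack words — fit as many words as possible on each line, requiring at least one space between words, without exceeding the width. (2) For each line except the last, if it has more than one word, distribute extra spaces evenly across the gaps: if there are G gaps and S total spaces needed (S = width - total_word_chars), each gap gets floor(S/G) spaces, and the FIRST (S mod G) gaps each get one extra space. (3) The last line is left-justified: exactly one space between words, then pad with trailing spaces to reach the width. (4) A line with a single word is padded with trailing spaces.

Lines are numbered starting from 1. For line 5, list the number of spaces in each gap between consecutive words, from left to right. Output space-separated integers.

Line 1: ['metal', 'pencil'] (min_width=12, slack=4)
Line 2: ['forest', 'happy'] (min_width=12, slack=4)
Line 3: ['address', 'elephant'] (min_width=16, slack=0)
Line 4: ['draw', 'rice'] (min_width=9, slack=7)
Line 5: ['architect', 'in'] (min_width=12, slack=4)
Line 6: ['waterfall'] (min_width=9, slack=7)

Answer: 5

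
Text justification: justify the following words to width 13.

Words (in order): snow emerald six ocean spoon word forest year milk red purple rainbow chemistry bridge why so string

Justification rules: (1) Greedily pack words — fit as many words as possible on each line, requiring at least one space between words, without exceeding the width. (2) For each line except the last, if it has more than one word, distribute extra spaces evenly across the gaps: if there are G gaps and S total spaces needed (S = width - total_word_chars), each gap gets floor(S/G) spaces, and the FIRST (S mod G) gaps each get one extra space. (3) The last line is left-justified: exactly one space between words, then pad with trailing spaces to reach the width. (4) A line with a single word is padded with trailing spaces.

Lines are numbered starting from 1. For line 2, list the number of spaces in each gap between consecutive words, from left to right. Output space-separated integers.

Answer: 5

Derivation:
Line 1: ['snow', 'emerald'] (min_width=12, slack=1)
Line 2: ['six', 'ocean'] (min_width=9, slack=4)
Line 3: ['spoon', 'word'] (min_width=10, slack=3)
Line 4: ['forest', 'year'] (min_width=11, slack=2)
Line 5: ['milk', 'red'] (min_width=8, slack=5)
Line 6: ['purple'] (min_width=6, slack=7)
Line 7: ['rainbow'] (min_width=7, slack=6)
Line 8: ['chemistry'] (min_width=9, slack=4)
Line 9: ['bridge', 'why', 'so'] (min_width=13, slack=0)
Line 10: ['string'] (min_width=6, slack=7)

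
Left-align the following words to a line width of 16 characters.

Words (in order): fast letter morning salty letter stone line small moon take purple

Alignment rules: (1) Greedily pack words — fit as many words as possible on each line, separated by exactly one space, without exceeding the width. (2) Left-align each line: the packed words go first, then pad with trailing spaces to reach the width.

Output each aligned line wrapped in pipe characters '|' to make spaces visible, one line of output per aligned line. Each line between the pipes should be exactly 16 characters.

Line 1: ['fast', 'letter'] (min_width=11, slack=5)
Line 2: ['morning', 'salty'] (min_width=13, slack=3)
Line 3: ['letter', 'stone'] (min_width=12, slack=4)
Line 4: ['line', 'small', 'moon'] (min_width=15, slack=1)
Line 5: ['take', 'purple'] (min_width=11, slack=5)

Answer: |fast letter     |
|morning salty   |
|letter stone    |
|line small moon |
|take purple     |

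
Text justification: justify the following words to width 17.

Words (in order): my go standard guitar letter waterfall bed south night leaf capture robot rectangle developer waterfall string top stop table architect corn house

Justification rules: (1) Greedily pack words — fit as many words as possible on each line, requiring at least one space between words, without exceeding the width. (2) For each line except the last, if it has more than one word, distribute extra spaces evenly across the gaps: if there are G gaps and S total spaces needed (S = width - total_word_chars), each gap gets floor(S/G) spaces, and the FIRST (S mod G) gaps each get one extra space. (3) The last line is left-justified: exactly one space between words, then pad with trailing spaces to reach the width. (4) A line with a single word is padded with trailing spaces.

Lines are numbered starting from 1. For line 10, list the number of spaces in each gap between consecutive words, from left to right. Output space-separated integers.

Answer: 4

Derivation:
Line 1: ['my', 'go', 'standard'] (min_width=14, slack=3)
Line 2: ['guitar', 'letter'] (min_width=13, slack=4)
Line 3: ['waterfall', 'bed'] (min_width=13, slack=4)
Line 4: ['south', 'night', 'leaf'] (min_width=16, slack=1)
Line 5: ['capture', 'robot'] (min_width=13, slack=4)
Line 6: ['rectangle'] (min_width=9, slack=8)
Line 7: ['developer'] (min_width=9, slack=8)
Line 8: ['waterfall', 'string'] (min_width=16, slack=1)
Line 9: ['top', 'stop', 'table'] (min_width=14, slack=3)
Line 10: ['architect', 'corn'] (min_width=14, slack=3)
Line 11: ['house'] (min_width=5, slack=12)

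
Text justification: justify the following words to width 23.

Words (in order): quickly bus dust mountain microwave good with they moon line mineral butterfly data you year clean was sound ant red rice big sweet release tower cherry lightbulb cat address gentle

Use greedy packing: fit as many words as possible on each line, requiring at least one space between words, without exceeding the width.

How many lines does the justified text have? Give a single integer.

Line 1: ['quickly', 'bus', 'dust'] (min_width=16, slack=7)
Line 2: ['mountain', 'microwave', 'good'] (min_width=23, slack=0)
Line 3: ['with', 'they', 'moon', 'line'] (min_width=19, slack=4)
Line 4: ['mineral', 'butterfly', 'data'] (min_width=22, slack=1)
Line 5: ['you', 'year', 'clean', 'was'] (min_width=18, slack=5)
Line 6: ['sound', 'ant', 'red', 'rice', 'big'] (min_width=22, slack=1)
Line 7: ['sweet', 'release', 'tower'] (min_width=19, slack=4)
Line 8: ['cherry', 'lightbulb', 'cat'] (min_width=20, slack=3)
Line 9: ['address', 'gentle'] (min_width=14, slack=9)
Total lines: 9

Answer: 9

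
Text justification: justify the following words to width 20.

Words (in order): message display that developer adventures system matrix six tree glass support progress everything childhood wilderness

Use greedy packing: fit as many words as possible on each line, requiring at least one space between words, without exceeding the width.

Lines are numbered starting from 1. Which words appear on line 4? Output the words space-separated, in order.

Answer: tree glass support

Derivation:
Line 1: ['message', 'display', 'that'] (min_width=20, slack=0)
Line 2: ['developer', 'adventures'] (min_width=20, slack=0)
Line 3: ['system', 'matrix', 'six'] (min_width=17, slack=3)
Line 4: ['tree', 'glass', 'support'] (min_width=18, slack=2)
Line 5: ['progress', 'everything'] (min_width=19, slack=1)
Line 6: ['childhood', 'wilderness'] (min_width=20, slack=0)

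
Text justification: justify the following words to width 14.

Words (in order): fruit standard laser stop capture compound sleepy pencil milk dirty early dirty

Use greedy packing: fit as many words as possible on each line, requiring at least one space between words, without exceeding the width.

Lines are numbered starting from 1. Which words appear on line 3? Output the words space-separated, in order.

Answer: capture

Derivation:
Line 1: ['fruit', 'standard'] (min_width=14, slack=0)
Line 2: ['laser', 'stop'] (min_width=10, slack=4)
Line 3: ['capture'] (min_width=7, slack=7)
Line 4: ['compound'] (min_width=8, slack=6)
Line 5: ['sleepy', 'pencil'] (min_width=13, slack=1)
Line 6: ['milk', 'dirty'] (min_width=10, slack=4)
Line 7: ['early', 'dirty'] (min_width=11, slack=3)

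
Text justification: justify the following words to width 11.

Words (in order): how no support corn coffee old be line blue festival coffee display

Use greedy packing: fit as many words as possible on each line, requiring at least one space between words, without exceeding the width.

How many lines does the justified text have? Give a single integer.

Line 1: ['how', 'no'] (min_width=6, slack=5)
Line 2: ['support'] (min_width=7, slack=4)
Line 3: ['corn', 'coffee'] (min_width=11, slack=0)
Line 4: ['old', 'be', 'line'] (min_width=11, slack=0)
Line 5: ['blue'] (min_width=4, slack=7)
Line 6: ['festival'] (min_width=8, slack=3)
Line 7: ['coffee'] (min_width=6, slack=5)
Line 8: ['display'] (min_width=7, slack=4)
Total lines: 8

Answer: 8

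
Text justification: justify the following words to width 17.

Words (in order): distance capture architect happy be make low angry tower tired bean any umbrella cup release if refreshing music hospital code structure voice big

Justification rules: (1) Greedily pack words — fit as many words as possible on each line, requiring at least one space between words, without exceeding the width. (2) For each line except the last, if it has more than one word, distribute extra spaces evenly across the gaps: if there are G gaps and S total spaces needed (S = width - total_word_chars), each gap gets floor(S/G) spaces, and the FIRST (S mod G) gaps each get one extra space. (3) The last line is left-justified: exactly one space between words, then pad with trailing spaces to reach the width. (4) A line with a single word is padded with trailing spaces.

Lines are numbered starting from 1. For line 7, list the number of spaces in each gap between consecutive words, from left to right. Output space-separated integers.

Answer: 2

Derivation:
Line 1: ['distance', 'capture'] (min_width=16, slack=1)
Line 2: ['architect', 'happy'] (min_width=15, slack=2)
Line 3: ['be', 'make', 'low', 'angry'] (min_width=17, slack=0)
Line 4: ['tower', 'tired', 'bean'] (min_width=16, slack=1)
Line 5: ['any', 'umbrella', 'cup'] (min_width=16, slack=1)
Line 6: ['release', 'if'] (min_width=10, slack=7)
Line 7: ['refreshing', 'music'] (min_width=16, slack=1)
Line 8: ['hospital', 'code'] (min_width=13, slack=4)
Line 9: ['structure', 'voice'] (min_width=15, slack=2)
Line 10: ['big'] (min_width=3, slack=14)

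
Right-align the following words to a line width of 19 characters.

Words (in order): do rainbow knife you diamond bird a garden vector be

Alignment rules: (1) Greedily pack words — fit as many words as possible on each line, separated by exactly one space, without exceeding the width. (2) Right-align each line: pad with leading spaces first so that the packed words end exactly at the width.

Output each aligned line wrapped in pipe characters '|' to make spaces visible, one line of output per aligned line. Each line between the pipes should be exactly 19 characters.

Answer: |   do rainbow knife|
| you diamond bird a|
|   garden vector be|

Derivation:
Line 1: ['do', 'rainbow', 'knife'] (min_width=16, slack=3)
Line 2: ['you', 'diamond', 'bird', 'a'] (min_width=18, slack=1)
Line 3: ['garden', 'vector', 'be'] (min_width=16, slack=3)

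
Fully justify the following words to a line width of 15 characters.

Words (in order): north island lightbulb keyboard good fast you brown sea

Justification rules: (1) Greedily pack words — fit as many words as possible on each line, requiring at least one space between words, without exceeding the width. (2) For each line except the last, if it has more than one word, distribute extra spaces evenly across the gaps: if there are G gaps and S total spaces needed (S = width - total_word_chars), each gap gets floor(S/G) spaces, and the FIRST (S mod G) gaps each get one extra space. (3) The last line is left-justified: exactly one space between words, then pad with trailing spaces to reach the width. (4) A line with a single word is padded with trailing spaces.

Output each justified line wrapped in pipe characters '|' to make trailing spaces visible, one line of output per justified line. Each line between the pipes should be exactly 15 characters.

Answer: |north    island|
|lightbulb      |
|keyboard   good|
|fast  you brown|
|sea            |

Derivation:
Line 1: ['north', 'island'] (min_width=12, slack=3)
Line 2: ['lightbulb'] (min_width=9, slack=6)
Line 3: ['keyboard', 'good'] (min_width=13, slack=2)
Line 4: ['fast', 'you', 'brown'] (min_width=14, slack=1)
Line 5: ['sea'] (min_width=3, slack=12)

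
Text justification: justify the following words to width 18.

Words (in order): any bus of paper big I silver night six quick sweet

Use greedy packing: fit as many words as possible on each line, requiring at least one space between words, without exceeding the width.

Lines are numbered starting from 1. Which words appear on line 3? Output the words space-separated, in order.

Answer: six quick sweet

Derivation:
Line 1: ['any', 'bus', 'of', 'paper'] (min_width=16, slack=2)
Line 2: ['big', 'I', 'silver', 'night'] (min_width=18, slack=0)
Line 3: ['six', 'quick', 'sweet'] (min_width=15, slack=3)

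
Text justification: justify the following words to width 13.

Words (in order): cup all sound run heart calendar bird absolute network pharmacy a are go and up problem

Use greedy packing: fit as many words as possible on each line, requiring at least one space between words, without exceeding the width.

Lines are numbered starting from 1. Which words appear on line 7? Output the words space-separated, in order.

Answer: are go and up

Derivation:
Line 1: ['cup', 'all', 'sound'] (min_width=13, slack=0)
Line 2: ['run', 'heart'] (min_width=9, slack=4)
Line 3: ['calendar', 'bird'] (min_width=13, slack=0)
Line 4: ['absolute'] (min_width=8, slack=5)
Line 5: ['network'] (min_width=7, slack=6)
Line 6: ['pharmacy', 'a'] (min_width=10, slack=3)
Line 7: ['are', 'go', 'and', 'up'] (min_width=13, slack=0)
Line 8: ['problem'] (min_width=7, slack=6)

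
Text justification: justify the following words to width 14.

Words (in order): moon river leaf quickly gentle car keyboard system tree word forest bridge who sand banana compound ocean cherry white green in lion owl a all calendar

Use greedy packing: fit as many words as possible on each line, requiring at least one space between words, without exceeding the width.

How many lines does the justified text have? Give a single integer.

Line 1: ['moon', 'river'] (min_width=10, slack=4)
Line 2: ['leaf', 'quickly'] (min_width=12, slack=2)
Line 3: ['gentle', 'car'] (min_width=10, slack=4)
Line 4: ['keyboard'] (min_width=8, slack=6)
Line 5: ['system', 'tree'] (min_width=11, slack=3)
Line 6: ['word', 'forest'] (min_width=11, slack=3)
Line 7: ['bridge', 'who'] (min_width=10, slack=4)
Line 8: ['sand', 'banana'] (min_width=11, slack=3)
Line 9: ['compound', 'ocean'] (min_width=14, slack=0)
Line 10: ['cherry', 'white'] (min_width=12, slack=2)
Line 11: ['green', 'in', 'lion'] (min_width=13, slack=1)
Line 12: ['owl', 'a', 'all'] (min_width=9, slack=5)
Line 13: ['calendar'] (min_width=8, slack=6)
Total lines: 13

Answer: 13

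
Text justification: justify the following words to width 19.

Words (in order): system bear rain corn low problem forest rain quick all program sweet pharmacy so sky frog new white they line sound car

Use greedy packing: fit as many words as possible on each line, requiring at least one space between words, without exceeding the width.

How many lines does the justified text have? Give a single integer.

Answer: 7

Derivation:
Line 1: ['system', 'bear', 'rain'] (min_width=16, slack=3)
Line 2: ['corn', 'low', 'problem'] (min_width=16, slack=3)
Line 3: ['forest', 'rain', 'quick'] (min_width=17, slack=2)
Line 4: ['all', 'program', 'sweet'] (min_width=17, slack=2)
Line 5: ['pharmacy', 'so', 'sky'] (min_width=15, slack=4)
Line 6: ['frog', 'new', 'white', 'they'] (min_width=19, slack=0)
Line 7: ['line', 'sound', 'car'] (min_width=14, slack=5)
Total lines: 7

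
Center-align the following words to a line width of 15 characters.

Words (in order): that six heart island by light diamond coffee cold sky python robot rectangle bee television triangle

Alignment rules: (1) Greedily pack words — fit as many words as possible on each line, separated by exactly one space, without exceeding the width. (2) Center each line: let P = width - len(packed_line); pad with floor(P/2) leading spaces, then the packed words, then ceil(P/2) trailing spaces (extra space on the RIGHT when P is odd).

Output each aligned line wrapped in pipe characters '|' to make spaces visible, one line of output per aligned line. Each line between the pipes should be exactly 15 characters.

Answer: |that six heart |
|island by light|
|diamond coffee |
|cold sky python|
|robot rectangle|
|bee television |
|   triangle    |

Derivation:
Line 1: ['that', 'six', 'heart'] (min_width=14, slack=1)
Line 2: ['island', 'by', 'light'] (min_width=15, slack=0)
Line 3: ['diamond', 'coffee'] (min_width=14, slack=1)
Line 4: ['cold', 'sky', 'python'] (min_width=15, slack=0)
Line 5: ['robot', 'rectangle'] (min_width=15, slack=0)
Line 6: ['bee', 'television'] (min_width=14, slack=1)
Line 7: ['triangle'] (min_width=8, slack=7)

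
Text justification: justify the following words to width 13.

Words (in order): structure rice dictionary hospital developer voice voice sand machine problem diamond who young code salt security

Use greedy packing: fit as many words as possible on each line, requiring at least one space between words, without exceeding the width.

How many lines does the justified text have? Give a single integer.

Line 1: ['structure'] (min_width=9, slack=4)
Line 2: ['rice'] (min_width=4, slack=9)
Line 3: ['dictionary'] (min_width=10, slack=3)
Line 4: ['hospital'] (min_width=8, slack=5)
Line 5: ['developer'] (min_width=9, slack=4)
Line 6: ['voice', 'voice'] (min_width=11, slack=2)
Line 7: ['sand', 'machine'] (min_width=12, slack=1)
Line 8: ['problem'] (min_width=7, slack=6)
Line 9: ['diamond', 'who'] (min_width=11, slack=2)
Line 10: ['young', 'code'] (min_width=10, slack=3)
Line 11: ['salt', 'security'] (min_width=13, slack=0)
Total lines: 11

Answer: 11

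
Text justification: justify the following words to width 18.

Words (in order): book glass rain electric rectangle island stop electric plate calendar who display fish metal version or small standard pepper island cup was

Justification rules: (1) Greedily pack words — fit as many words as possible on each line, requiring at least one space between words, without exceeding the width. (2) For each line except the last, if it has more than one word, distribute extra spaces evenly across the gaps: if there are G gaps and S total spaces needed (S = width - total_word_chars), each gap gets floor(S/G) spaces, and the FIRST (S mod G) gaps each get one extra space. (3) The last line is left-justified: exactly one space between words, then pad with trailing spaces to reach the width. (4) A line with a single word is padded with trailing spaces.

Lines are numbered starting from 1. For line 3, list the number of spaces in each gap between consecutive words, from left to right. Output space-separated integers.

Line 1: ['book', 'glass', 'rain'] (min_width=15, slack=3)
Line 2: ['electric', 'rectangle'] (min_width=18, slack=0)
Line 3: ['island', 'stop'] (min_width=11, slack=7)
Line 4: ['electric', 'plate'] (min_width=14, slack=4)
Line 5: ['calendar', 'who'] (min_width=12, slack=6)
Line 6: ['display', 'fish', 'metal'] (min_width=18, slack=0)
Line 7: ['version', 'or', 'small'] (min_width=16, slack=2)
Line 8: ['standard', 'pepper'] (min_width=15, slack=3)
Line 9: ['island', 'cup', 'was'] (min_width=14, slack=4)

Answer: 8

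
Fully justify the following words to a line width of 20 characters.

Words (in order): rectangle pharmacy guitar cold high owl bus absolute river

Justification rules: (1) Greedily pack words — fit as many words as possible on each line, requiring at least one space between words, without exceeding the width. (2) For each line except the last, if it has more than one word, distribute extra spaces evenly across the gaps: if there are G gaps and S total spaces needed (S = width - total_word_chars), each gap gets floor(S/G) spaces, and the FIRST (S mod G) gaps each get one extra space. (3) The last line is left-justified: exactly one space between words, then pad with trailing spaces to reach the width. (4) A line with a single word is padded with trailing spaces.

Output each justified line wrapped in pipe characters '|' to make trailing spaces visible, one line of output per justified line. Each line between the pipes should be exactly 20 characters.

Answer: |rectangle   pharmacy|
|guitar cold high owl|
|bus absolute river  |

Derivation:
Line 1: ['rectangle', 'pharmacy'] (min_width=18, slack=2)
Line 2: ['guitar', 'cold', 'high', 'owl'] (min_width=20, slack=0)
Line 3: ['bus', 'absolute', 'river'] (min_width=18, slack=2)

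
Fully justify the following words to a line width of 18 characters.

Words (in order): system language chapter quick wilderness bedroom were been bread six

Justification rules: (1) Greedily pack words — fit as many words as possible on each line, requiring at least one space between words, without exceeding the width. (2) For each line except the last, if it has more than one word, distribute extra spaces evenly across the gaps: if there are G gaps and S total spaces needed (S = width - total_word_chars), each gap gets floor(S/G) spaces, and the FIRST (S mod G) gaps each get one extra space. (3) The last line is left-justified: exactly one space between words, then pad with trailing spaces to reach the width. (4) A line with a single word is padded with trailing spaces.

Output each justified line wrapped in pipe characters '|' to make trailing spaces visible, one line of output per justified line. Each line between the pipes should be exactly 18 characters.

Line 1: ['system', 'language'] (min_width=15, slack=3)
Line 2: ['chapter', 'quick'] (min_width=13, slack=5)
Line 3: ['wilderness', 'bedroom'] (min_width=18, slack=0)
Line 4: ['were', 'been', 'bread'] (min_width=15, slack=3)
Line 5: ['six'] (min_width=3, slack=15)

Answer: |system    language|
|chapter      quick|
|wilderness bedroom|
|were   been  bread|
|six               |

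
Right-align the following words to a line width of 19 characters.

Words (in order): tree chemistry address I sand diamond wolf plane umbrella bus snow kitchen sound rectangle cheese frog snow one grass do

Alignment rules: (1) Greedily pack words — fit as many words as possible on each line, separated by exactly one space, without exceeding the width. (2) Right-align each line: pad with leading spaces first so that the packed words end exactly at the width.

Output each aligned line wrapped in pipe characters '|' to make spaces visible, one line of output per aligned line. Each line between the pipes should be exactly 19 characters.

Answer: |     tree chemistry|
|     address I sand|
| diamond wolf plane|
|  umbrella bus snow|
|      kitchen sound|
|   rectangle cheese|
|frog snow one grass|
|                 do|

Derivation:
Line 1: ['tree', 'chemistry'] (min_width=14, slack=5)
Line 2: ['address', 'I', 'sand'] (min_width=14, slack=5)
Line 3: ['diamond', 'wolf', 'plane'] (min_width=18, slack=1)
Line 4: ['umbrella', 'bus', 'snow'] (min_width=17, slack=2)
Line 5: ['kitchen', 'sound'] (min_width=13, slack=6)
Line 6: ['rectangle', 'cheese'] (min_width=16, slack=3)
Line 7: ['frog', 'snow', 'one', 'grass'] (min_width=19, slack=0)
Line 8: ['do'] (min_width=2, slack=17)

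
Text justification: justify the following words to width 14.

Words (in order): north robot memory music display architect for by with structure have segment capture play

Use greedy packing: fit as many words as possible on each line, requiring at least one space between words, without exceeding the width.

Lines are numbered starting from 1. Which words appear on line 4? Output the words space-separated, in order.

Line 1: ['north', 'robot'] (min_width=11, slack=3)
Line 2: ['memory', 'music'] (min_width=12, slack=2)
Line 3: ['display'] (min_width=7, slack=7)
Line 4: ['architect', 'for'] (min_width=13, slack=1)
Line 5: ['by', 'with'] (min_width=7, slack=7)
Line 6: ['structure', 'have'] (min_width=14, slack=0)
Line 7: ['segment'] (min_width=7, slack=7)
Line 8: ['capture', 'play'] (min_width=12, slack=2)

Answer: architect for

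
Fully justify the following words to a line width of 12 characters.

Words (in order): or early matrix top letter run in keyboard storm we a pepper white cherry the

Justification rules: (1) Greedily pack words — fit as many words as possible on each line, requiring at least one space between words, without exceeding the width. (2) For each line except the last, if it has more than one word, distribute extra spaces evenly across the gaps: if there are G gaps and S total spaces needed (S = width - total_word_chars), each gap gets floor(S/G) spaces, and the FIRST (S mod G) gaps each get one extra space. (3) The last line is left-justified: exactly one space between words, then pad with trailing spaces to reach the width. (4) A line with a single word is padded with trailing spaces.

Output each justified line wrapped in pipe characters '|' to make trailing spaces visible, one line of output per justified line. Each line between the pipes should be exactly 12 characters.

Line 1: ['or', 'early'] (min_width=8, slack=4)
Line 2: ['matrix', 'top'] (min_width=10, slack=2)
Line 3: ['letter', 'run'] (min_width=10, slack=2)
Line 4: ['in', 'keyboard'] (min_width=11, slack=1)
Line 5: ['storm', 'we', 'a'] (min_width=10, slack=2)
Line 6: ['pepper', 'white'] (min_width=12, slack=0)
Line 7: ['cherry', 'the'] (min_width=10, slack=2)

Answer: |or     early|
|matrix   top|
|letter   run|
|in  keyboard|
|storm  we  a|
|pepper white|
|cherry the  |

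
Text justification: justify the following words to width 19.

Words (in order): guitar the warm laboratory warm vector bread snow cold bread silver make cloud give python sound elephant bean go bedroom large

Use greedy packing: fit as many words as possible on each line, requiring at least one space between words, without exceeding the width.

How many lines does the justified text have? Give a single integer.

Line 1: ['guitar', 'the', 'warm'] (min_width=15, slack=4)
Line 2: ['laboratory', 'warm'] (min_width=15, slack=4)
Line 3: ['vector', 'bread', 'snow'] (min_width=17, slack=2)
Line 4: ['cold', 'bread', 'silver'] (min_width=17, slack=2)
Line 5: ['make', 'cloud', 'give'] (min_width=15, slack=4)
Line 6: ['python', 'sound'] (min_width=12, slack=7)
Line 7: ['elephant', 'bean', 'go'] (min_width=16, slack=3)
Line 8: ['bedroom', 'large'] (min_width=13, slack=6)
Total lines: 8

Answer: 8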